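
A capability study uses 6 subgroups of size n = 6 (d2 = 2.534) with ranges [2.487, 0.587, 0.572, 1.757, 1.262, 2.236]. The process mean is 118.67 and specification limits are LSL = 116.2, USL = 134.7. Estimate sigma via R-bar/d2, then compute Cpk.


R_bar = (2.487 + 0.587 + 0.572 + 1.757 + 1.262 + 2.236) / 6 = 1.4835
sigma = R_bar / d2 = 1.4835 / 2.534 = 0.58543804
Cp = (USL - LSL)/(6*sigma) = (134.7 - 116.2)/(6*0.58543804) = 5.2667
Cpu = (134.7 - 118.67)/(3*0.58543804) = 9.1271
Cpl = (118.67 - 116.2)/(3*0.58543804) = 1.4064
Cpk = min(Cpu, Cpl) = 1.4064

1.4064


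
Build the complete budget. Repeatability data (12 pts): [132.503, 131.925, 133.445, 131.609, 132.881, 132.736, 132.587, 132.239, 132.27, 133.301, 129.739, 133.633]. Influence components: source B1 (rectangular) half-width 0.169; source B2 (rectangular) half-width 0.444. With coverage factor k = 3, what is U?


mean = (132.503 + 131.925 + 133.445 + 131.609 + 132.881 + 132.736 + 132.587 + 132.239 + 132.27 + 133.301 + 129.739 + 133.633) / 12 = 132.4056667
s = sqrt(sum((x - mean)^2)/(n-1)) = 1.0352256
u_A = s / sqrt(n) = 1.0352256 / sqrt(12) = 0.29884389
u_B1 = 0.169 / sqrt(3) = 0.097572195
u_B2 = 0.444 / sqrt(3) = 0.25634352
uc = sqrt(0.29884389^2 + 0.097572195^2 + 0.25634352^2) = 0.40563531
U = k * uc = 3 * 0.40563531
U = 1.2169

1.2169


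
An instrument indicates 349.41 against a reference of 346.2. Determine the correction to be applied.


Correction = standard - reading
= 346.2 - 349.41
= -3.2100

-3.2100


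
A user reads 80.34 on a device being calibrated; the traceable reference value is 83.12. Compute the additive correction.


Correction = standard - reading
= 83.12 - 80.34
= 2.7800

2.7800


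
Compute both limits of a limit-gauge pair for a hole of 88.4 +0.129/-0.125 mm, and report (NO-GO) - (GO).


GO = nominal - lower_tol (smallest hole = maximum material condition)
GO = 88.4 - 0.125 = 88.275
NO-GO = nominal + upper_tol (largest hole = least material condition)
NO-GO = 88.4 + 0.129 = 88.529
spread = NO-GO - GO = 88.529 - 88.275 = 0.2540

0.2540


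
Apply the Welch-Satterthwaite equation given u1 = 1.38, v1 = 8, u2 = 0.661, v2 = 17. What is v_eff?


uc = sqrt(u1^2 + u2^2) = sqrt(1.38^2 + 0.661^2) = 1.5301376
v_eff = uc^4 / (u1^4/v1 + u2^4/v2)
= 1.5301376^4 / (1.38^4/8 + 0.661^4/17)
= 5.4817844 / 0.46457183
v_eff = 11.7996

11.7996


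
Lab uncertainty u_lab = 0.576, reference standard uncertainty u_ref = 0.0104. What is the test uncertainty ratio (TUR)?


TUR = u_lab / u_ref
= 0.576 / 0.0104
= 55.3846

55.3846


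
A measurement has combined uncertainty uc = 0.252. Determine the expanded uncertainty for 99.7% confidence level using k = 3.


U = k * uc
U = 3 * 0.252
U = 0.7560

0.7560


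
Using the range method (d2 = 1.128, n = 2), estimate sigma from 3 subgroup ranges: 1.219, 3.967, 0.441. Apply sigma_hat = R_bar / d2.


R_bar = (1.219 + 3.967 + 0.441) / 3
R_bar = 5.627 / 3 = 1.8756667
sigma_hat = R_bar / d2 = 1.8756667 / 1.128 = 1.6628

1.6628


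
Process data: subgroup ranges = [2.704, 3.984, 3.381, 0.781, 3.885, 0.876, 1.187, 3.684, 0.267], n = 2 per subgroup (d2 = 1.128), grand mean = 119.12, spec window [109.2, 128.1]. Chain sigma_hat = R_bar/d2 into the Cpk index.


R_bar = (2.704 + 3.984 + 3.381 + 0.781 + 3.885 + 0.876 + 1.187 + 3.684 + 0.267) / 9 = 2.3054444
sigma = R_bar / d2 = 2.3054444 / 1.128 = 2.0438337
Cp = (USL - LSL)/(6*sigma) = (128.1 - 109.2)/(6*2.0438337) = 1.5412
Cpu = (128.1 - 119.12)/(3*2.0438337) = 1.4646
Cpl = (119.12 - 109.2)/(3*2.0438337) = 1.6179
Cpk = min(Cpu, Cpl) = 1.4646

1.4646


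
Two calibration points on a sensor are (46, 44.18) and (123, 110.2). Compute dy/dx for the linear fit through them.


slope = (y2 - y1) / (x2 - x1)
= (110.2 - 44.18) / (123 - 46)
= 66.0200 / 77
= 0.8574

0.8574


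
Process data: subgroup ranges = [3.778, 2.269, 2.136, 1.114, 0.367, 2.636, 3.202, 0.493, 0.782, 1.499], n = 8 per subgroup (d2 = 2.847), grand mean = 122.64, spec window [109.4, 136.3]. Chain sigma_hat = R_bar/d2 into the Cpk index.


R_bar = (3.778 + 2.269 + 2.136 + 1.114 + 0.367 + 2.636 + 3.202 + 0.493 + 0.782 + 1.499) / 10 = 1.8276
sigma = R_bar / d2 = 1.8276 / 2.847 = 0.64193888
Cp = (USL - LSL)/(6*sigma) = (136.3 - 109.4)/(6*0.64193888) = 6.9841
Cpu = (136.3 - 122.64)/(3*0.64193888) = 7.0931
Cpl = (122.64 - 109.4)/(3*0.64193888) = 6.8750
Cpk = min(Cpu, Cpl) = 6.8750

6.8750


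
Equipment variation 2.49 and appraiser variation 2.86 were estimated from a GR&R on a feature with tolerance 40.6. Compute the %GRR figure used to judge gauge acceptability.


GRR = sqrt(EV^2 + AV^2) = sqrt(2.49^2 + 2.86^2) = 3.7920575
%GRR = GRR / tol * 100 = 3.7920575 / 40.6 * 100
%GRR = 9.3400

9.3400


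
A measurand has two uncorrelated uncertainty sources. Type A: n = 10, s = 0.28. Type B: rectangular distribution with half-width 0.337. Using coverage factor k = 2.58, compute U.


u_A = s / sqrt(n) = 0.28 / sqrt(10) = 0.088543774
u_B = half_width / sqrt(3) = 0.337 / sqrt(3) = 0.19456704
uc = sqrt(u_A^2 + u_B^2) = sqrt(0.088543774^2 + 0.19456704^2) = 0.21376701
U = k * uc = 2.58 * 0.21376701
U = 0.5515

0.5515


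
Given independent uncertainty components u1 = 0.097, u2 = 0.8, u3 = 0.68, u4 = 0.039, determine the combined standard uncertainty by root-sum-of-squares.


uc = sqrt(0.097^2 + 0.8^2 + 0.68^2 + 0.039^2)
uc = sqrt(1.11333)
uc = 1.0551

1.0551


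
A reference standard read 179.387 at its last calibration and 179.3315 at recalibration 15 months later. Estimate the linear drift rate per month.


rate = (v2 - v1) / months
= (179.3315 - 179.387) / 15
= -0.0555 / 15
= -0.0037

-0.0037


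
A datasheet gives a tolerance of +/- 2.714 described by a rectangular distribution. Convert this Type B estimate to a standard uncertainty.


u_B = half_width / sqrt(3)
u_B = 2.714 / 1.7320508
u_B = 1.5669

1.5669


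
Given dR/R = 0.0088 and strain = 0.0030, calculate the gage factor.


GF = (dR/R) / epsilon
= 0.0088 / 0.0030
= 2.9333

2.9333


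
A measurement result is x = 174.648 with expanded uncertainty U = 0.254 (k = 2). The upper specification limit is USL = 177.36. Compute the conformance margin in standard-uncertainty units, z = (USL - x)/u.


u = U / k = 0.254 / 2 = 0.127
margin = |USL - x| = |177.36 - 174.648| = 2.712
z = margin / u = 2.712 / 0.127
z = 21.3543

21.3543


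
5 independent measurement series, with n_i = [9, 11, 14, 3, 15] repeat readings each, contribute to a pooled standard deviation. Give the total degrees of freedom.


nu = sum_i (n_i - 1)
nu = ((9 - 1) + (11 - 1) + (14 - 1) + (3 - 1) + (15 - 1))
nu = 8 + 10 + 13 + 2 + 14
nu = 47

47


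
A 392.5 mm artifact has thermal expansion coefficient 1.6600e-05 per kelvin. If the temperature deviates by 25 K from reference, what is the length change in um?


dL = L * alpha * dT
= 392.5 * 1.6600e-05 * 25
= 0.1628875 mm
dL_um = 0.1628875 * 1000 = 162.8875 um

162.8875


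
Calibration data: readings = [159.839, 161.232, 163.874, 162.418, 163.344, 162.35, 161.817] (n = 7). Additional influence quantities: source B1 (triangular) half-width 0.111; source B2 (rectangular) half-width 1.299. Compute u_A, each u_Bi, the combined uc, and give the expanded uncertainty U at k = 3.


mean = (159.839 + 161.232 + 163.874 + 162.418 + 163.344 + 162.35 + 161.817) / 7 = 162.1248571
s = sqrt(sum((x - mean)^2)/(n-1)) = 1.3416125
u_A = s / sqrt(n) = 1.3416125 / sqrt(7) = 0.50708186
u_B1 = 0.111 / sqrt(6) = 0.04531556
u_B2 = 1.299 / sqrt(3) = 0.749978
uc = sqrt(0.50708186^2 + 0.04531556^2 + 0.749978^2) = 0.9064505
U = k * uc = 3 * 0.9064505
U = 2.7194

2.7194


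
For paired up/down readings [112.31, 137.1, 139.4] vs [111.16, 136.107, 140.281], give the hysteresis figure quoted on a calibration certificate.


|112.31 - 111.16| = 1.1500
|137.1 - 136.107| = 0.9930
|139.4 - 140.281| = 0.8810
hysteresis = max(diffs) = 1.1500

1.1500


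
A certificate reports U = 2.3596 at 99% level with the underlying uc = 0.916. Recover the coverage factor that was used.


k = U / uc
k = 2.3596 / 0.916
k = 2.576

2.576


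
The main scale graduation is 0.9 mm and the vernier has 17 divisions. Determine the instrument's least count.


LC = MSD / n_div
= 0.9 / 17
= 0.0529

0.0529


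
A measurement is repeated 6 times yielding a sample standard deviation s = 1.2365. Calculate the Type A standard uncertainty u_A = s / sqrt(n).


u_A = s / sqrt(n)
u_A = 1.2365 / sqrt(6)
u_A = 1.2365 / 2.4494897
u_A = 0.5048

0.5048


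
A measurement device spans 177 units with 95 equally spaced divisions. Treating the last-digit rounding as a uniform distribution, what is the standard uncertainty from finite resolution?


resolution = range / divisions
resolution = 177 / 95 = 1.8631579
u_res = resolution / (2*sqrt(3))
u_res = 1.8631579 / 3.4641016
u_res = 0.5378

0.5378


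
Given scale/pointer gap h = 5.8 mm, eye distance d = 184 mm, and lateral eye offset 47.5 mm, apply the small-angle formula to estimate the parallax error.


error = h * offset / d
= 5.8 * 47.5 / 184
= 1.4973

1.4973


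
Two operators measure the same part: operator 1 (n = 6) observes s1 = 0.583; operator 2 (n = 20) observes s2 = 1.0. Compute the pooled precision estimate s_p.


s_p = sqrt(((n1-1)*s1^2 + (n2-1)*s2^2) / (n1+n2-2))
numerator = (6-1)*0.583^2 + (20-1)*1.0^2 = 1.699445 + 19 = 20.699445
denominator = 6 + 20 - 2 = 24
s_p^2 = 20.699445 / 24 = 0.86247688
s_p = sqrt(0.86247688) = 0.9287

0.9287


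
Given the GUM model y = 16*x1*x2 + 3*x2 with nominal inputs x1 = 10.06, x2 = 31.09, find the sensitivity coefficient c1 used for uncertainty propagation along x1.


y = 16*x1*x2 + 3*x2
dy/dx1 = 16*x2
Evaluate at x2 = 31.09: c1 = 16 * 31.09
c1 = 497.4400

497.4400


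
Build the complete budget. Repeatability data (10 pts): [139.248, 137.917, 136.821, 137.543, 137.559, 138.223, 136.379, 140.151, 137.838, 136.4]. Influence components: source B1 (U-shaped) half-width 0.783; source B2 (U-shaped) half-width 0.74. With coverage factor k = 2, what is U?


mean = (139.248 + 137.917 + 136.821 + 137.543 + 137.559 + 138.223 + 136.379 + 140.151 + 137.838 + 136.4) / 10 = 137.8079
s = sqrt(sum((x - mean)^2)/(n-1)) = 1.1962513
u_A = s / sqrt(n) = 1.1962513 / sqrt(10) = 0.37828788
u_B1 = 0.783 / sqrt(2) = 0.55366461
u_B2 = 0.74 / sqrt(2) = 0.52325902
uc = sqrt(0.37828788^2 + 0.55366461^2 + 0.52325902^2) = 0.85055642
U = k * uc = 2 * 0.85055642
U = 1.7011

1.7011


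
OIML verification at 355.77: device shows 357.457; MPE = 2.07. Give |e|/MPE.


e = indication - reference = 357.457 - 355.77 = 1.6870
|e| = 1.6870
ratio = |e| / MPE = 1.6870 / 2.07
ratio = 0.8150

0.8150


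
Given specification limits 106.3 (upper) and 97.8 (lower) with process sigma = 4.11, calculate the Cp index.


Cp = (USL - LSL) / (6 * sigma)
= (106.3 - 97.8) / (6 * 4.11)
= 8.5000 / 24.6600
= 0.3447

0.3447


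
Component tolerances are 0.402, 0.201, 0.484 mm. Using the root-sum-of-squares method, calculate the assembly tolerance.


RSS = sqrt(0.402^2 + 0.201^2 + 0.484^2)
= sqrt(0.436261)
= 0.6605

0.6605


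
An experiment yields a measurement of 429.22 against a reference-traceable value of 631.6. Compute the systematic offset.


Systematic error = measured - true
= 429.22 - 631.6
= -202.3800

-202.3800


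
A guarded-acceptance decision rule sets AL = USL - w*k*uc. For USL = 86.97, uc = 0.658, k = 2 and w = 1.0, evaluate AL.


U = k * uc = 2 * 0.658 = 1.316
guard band g = w * U = 1.0 * 1.316 = 1.316
AL = USL - g = 86.97 - 1.316
AL = 85.6540

85.6540


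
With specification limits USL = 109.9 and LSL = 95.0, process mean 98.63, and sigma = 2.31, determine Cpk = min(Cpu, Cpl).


Cpu = (USL - mean) / (3*sigma) = (109.9 - 98.63) / (3*2.31) = 1.6263
Cpl = (mean - LSL) / (3*sigma) = (98.63 - 95.0) / (3*2.31) = 0.5238
Cpk = min(Cpu, Cpl) = 0.5238

0.5238


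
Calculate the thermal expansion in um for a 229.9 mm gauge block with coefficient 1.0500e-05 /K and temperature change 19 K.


dL = L * alpha * dT
= 229.9 * 1.0500e-05 * 19
= 0.0458650 mm
dL_um = 0.0458650 * 1000 = 45.8650 um

45.8650


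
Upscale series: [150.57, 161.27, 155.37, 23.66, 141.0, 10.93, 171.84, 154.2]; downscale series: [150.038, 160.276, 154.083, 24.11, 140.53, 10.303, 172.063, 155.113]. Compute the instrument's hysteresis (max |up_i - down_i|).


|150.57 - 150.038| = 0.5320
|161.27 - 160.276| = 0.9940
|155.37 - 154.083| = 1.2870
|23.66 - 24.11| = 0.4500
|141.0 - 140.53| = 0.4700
|10.93 - 10.303| = 0.6270
|171.84 - 172.063| = 0.2230
|154.2 - 155.113| = 0.9130
hysteresis = max(diffs) = 1.2870

1.2870


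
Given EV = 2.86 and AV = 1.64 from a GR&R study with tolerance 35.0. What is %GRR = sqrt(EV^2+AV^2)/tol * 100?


GRR = sqrt(EV^2 + AV^2) = sqrt(2.86^2 + 1.64^2) = 3.296847
%GRR = GRR / tol * 100 = 3.296847 / 35.0 * 100
%GRR = 9.4196

9.4196


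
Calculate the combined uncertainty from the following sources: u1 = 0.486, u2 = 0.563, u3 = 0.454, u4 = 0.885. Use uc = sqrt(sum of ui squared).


uc = sqrt(0.486^2 + 0.563^2 + 0.454^2 + 0.885^2)
uc = sqrt(1.542506)
uc = 1.2420

1.2420


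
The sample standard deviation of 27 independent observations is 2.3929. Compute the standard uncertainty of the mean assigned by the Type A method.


u_A = s / sqrt(n)
u_A = 2.3929 / sqrt(27)
u_A = 2.3929 / 5.1961524
u_A = 0.4605

0.4605


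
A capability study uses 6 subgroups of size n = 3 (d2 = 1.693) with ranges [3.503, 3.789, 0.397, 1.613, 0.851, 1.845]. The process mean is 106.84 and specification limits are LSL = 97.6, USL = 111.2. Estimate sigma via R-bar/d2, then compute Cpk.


R_bar = (3.503 + 3.789 + 0.397 + 1.613 + 0.851 + 1.845) / 6 = 1.9996667
sigma = R_bar / d2 = 1.9996667 / 1.693 = 1.181138
Cp = (USL - LSL)/(6*sigma) = (111.2 - 97.6)/(6*1.181138) = 1.9191
Cpu = (111.2 - 106.84)/(3*1.181138) = 1.2305
Cpl = (106.84 - 97.6)/(3*1.181138) = 2.6077
Cpk = min(Cpu, Cpl) = 1.2305

1.2305


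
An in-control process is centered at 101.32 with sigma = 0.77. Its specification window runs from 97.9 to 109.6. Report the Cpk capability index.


Cpu = (USL - mean) / (3*sigma) = (109.6 - 101.32) / (3*0.77) = 3.5844
Cpl = (mean - LSL) / (3*sigma) = (101.32 - 97.9) / (3*0.77) = 1.4805
Cpk = min(Cpu, Cpl) = 1.4805

1.4805


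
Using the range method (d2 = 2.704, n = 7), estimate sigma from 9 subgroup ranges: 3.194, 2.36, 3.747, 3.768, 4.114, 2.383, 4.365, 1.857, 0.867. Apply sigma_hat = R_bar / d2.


R_bar = (3.194 + 2.36 + 3.747 + 3.768 + 4.114 + 2.383 + 4.365 + 1.857 + 0.867) / 9
R_bar = 26.655 / 9 = 2.9616667
sigma_hat = R_bar / d2 = 2.9616667 / 2.704 = 1.0953

1.0953


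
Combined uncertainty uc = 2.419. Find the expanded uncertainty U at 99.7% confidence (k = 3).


U = k * uc
U = 3 * 2.419
U = 7.2570

7.2570


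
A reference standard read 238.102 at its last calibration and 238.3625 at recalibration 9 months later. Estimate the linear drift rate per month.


rate = (v2 - v1) / months
= (238.3625 - 238.102) / 9
= 0.2605 / 9
= 0.0289

0.0289


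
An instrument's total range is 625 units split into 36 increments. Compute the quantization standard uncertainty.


resolution = range / divisions
resolution = 625 / 36 = 17.361111
u_res = resolution / (2*sqrt(3))
u_res = 17.361111 / 3.4641016
u_res = 5.0117

5.0117


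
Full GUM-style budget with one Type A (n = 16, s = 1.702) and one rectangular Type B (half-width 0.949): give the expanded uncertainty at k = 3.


u_A = s / sqrt(n) = 1.702 / sqrt(16) = 0.4255
u_B = half_width / sqrt(3) = 0.949 / sqrt(3) = 0.54790541
uc = sqrt(u_A^2 + u_B^2) = sqrt(0.4255^2 + 0.54790541^2) = 0.69372227
U = k * uc = 3 * 0.69372227
U = 2.0812

2.0812


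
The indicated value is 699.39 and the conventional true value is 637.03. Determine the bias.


Systematic error = measured - true
= 699.39 - 637.03
= 62.3600

62.3600


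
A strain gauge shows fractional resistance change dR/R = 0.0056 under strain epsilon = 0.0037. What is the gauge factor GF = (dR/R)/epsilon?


GF = (dR/R) / epsilon
= 0.0056 / 0.0037
= 1.5135

1.5135


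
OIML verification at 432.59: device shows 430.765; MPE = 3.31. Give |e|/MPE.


e = indication - reference = 430.765 - 432.59 = -1.8250
|e| = 1.8250
ratio = |e| / MPE = 1.8250 / 3.31
ratio = 0.5514

0.5514


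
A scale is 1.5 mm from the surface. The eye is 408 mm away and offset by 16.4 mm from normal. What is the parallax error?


error = h * offset / d
= 1.5 * 16.4 / 408
= 0.0603

0.0603


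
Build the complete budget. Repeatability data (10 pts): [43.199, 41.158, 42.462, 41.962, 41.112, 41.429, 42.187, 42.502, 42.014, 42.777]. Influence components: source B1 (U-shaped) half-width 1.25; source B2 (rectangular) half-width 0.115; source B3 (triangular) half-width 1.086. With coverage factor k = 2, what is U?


mean = (43.199 + 41.158 + 42.462 + 41.962 + 41.112 + 41.429 + 42.187 + 42.502 + 42.014 + 42.777) / 10 = 42.0802
s = sqrt(sum((x - mean)^2)/(n-1)) = 0.69142491
u_A = s / sqrt(n) = 0.69142491 / sqrt(10) = 0.21864775
u_B1 = 1.25 / sqrt(2) = 0.88388348
u_B2 = 0.115 / sqrt(3) = 0.066395281
u_B3 = 1.086 / sqrt(6) = 0.44335764
uc = sqrt(0.21864775^2 + 0.88388348^2 + 0.066395281^2 + 0.44335764^2) = 1.0149045
U = k * uc = 2 * 1.0149045
U = 2.0298

2.0298


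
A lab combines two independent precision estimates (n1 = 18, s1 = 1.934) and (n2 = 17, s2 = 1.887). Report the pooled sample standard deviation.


s_p = sqrt(((n1-1)*s1^2 + (n2-1)*s2^2) / (n1+n2-2))
numerator = (18-1)*1.934^2 + (17-1)*1.887^2 = 63.586052 + 56.972304 = 120.55836
denominator = 18 + 17 - 2 = 33
s_p^2 = 120.55836 / 33 = 3.6532836
s_p = sqrt(3.6532836) = 1.9114

1.9114


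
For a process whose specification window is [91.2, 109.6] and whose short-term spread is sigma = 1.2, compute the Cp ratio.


Cp = (USL - LSL) / (6 * sigma)
= (109.6 - 91.2) / (6 * 1.2)
= 18.4000 / 7.2000
= 2.5556

2.5556


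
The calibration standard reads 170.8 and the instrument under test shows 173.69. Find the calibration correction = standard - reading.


Correction = standard - reading
= 170.8 - 173.69
= -2.8900

-2.8900


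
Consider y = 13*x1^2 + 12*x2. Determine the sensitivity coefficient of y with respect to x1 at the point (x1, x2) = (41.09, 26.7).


y = 13*x1^2 + 12*x2
dy/dx1 = 2*13*x1
Evaluate at x1 = 41.09: c1 = 26 * 41.09
c1 = 1068.3400

1068.3400


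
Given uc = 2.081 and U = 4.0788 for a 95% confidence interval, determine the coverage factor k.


k = U / uc
k = 4.0788 / 2.081
k = 1.96

1.96


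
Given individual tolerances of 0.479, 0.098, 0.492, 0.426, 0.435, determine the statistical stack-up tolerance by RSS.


RSS = sqrt(0.479^2 + 0.098^2 + 0.492^2 + 0.426^2 + 0.435^2)
= sqrt(0.85181)
= 0.9229

0.9229


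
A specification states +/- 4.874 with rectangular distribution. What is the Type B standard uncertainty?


u_B = half_width / sqrt(3)
u_B = 4.874 / 1.7320508
u_B = 2.8140

2.8140


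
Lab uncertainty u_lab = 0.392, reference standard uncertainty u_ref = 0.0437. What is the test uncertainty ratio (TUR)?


TUR = u_lab / u_ref
= 0.392 / 0.0437
= 8.9703

8.9703


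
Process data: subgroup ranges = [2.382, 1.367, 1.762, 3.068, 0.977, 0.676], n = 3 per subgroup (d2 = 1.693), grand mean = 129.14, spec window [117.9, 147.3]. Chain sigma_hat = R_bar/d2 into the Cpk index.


R_bar = (2.382 + 1.367 + 1.762 + 3.068 + 0.977 + 0.676) / 6 = 1.7053333
sigma = R_bar / d2 = 1.7053333 / 1.693 = 1.0072849
Cp = (USL - LSL)/(6*sigma) = (147.3 - 117.9)/(6*1.0072849) = 4.8646
Cpu = (147.3 - 129.14)/(3*1.0072849) = 6.0096
Cpl = (129.14 - 117.9)/(3*1.0072849) = 3.7196
Cpk = min(Cpu, Cpl) = 3.7196

3.7196


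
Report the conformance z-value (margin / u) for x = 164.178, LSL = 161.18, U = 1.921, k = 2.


u = U / k = 1.921 / 2 = 0.9605
margin = |LSL - x| = |161.18 - 164.178| = 2.998
z = margin / u = 2.998 / 0.9605
z = 3.1213

3.1213


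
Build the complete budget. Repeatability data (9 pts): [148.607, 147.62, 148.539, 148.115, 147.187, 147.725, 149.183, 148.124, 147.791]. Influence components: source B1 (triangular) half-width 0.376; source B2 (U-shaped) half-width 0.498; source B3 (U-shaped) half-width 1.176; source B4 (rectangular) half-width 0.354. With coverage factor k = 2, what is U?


mean = (148.607 + 147.62 + 148.539 + 148.115 + 147.187 + 147.725 + 149.183 + 148.124 + 147.791) / 9 = 148.099
s = sqrt(sum((x - mean)^2)/(n-1)) = 0.60451696
u_A = s / sqrt(n) = 0.60451696 / sqrt(9) = 0.20150565
u_B1 = 0.376 / sqrt(6) = 0.15350136
u_B2 = 0.498 / sqrt(2) = 0.35213918
u_B3 = 1.176 / sqrt(2) = 0.83155757
u_B4 = 0.354 / sqrt(3) = 0.204382
uc = sqrt(0.20150565^2 + 0.15350136^2 + 0.35213918^2 + 0.83155757^2 + 0.204382^2) = 0.95991103
U = k * uc = 2 * 0.95991103
U = 1.9198

1.9198


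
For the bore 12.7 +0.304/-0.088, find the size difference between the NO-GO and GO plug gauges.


GO = nominal - lower_tol (smallest hole = maximum material condition)
GO = 12.7 - 0.088 = 12.612
NO-GO = nominal + upper_tol (largest hole = least material condition)
NO-GO = 12.7 + 0.304 = 13.004
spread = NO-GO - GO = 13.004 - 12.612 = 0.3920

0.3920


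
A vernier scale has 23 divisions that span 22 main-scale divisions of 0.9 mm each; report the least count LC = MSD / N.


LC = MSD / n_div
= 0.9 / 23
= 0.0391

0.0391


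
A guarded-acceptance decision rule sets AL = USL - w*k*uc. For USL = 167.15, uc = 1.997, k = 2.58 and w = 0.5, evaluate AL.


U = k * uc = 2.58 * 1.997 = 5.15226
guard band g = w * U = 0.5 * 5.15226 = 2.57613
AL = USL - g = 167.15 - 2.57613
AL = 164.5739

164.5739


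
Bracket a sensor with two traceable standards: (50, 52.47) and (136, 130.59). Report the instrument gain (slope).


slope = (y2 - y1) / (x2 - x1)
= (130.59 - 52.47) / (136 - 50)
= 78.1200 / 86
= 0.9084

0.9084


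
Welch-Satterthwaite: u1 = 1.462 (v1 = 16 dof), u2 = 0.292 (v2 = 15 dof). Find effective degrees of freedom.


uc = sqrt(u1^2 + u2^2) = sqrt(1.462^2 + 0.292^2) = 1.4908749
v_eff = uc^4 / (u1^4/v1 + u2^4/v2)
= 1.4908749^4 / (1.462^4/16 + 0.292^4/15)
= 4.9404307 / 0.28602634
v_eff = 17.2726

17.2726


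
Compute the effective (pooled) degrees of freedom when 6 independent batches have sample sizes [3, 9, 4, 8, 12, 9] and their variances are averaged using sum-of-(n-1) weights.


nu = sum_i (n_i - 1)
nu = ((3 - 1) + (9 - 1) + (4 - 1) + (8 - 1) + (12 - 1) + (9 - 1))
nu = 2 + 8 + 3 + 7 + 11 + 8
nu = 39

39


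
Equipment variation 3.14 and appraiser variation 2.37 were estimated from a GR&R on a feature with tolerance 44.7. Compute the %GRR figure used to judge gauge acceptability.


GRR = sqrt(EV^2 + AV^2) = sqrt(3.14^2 + 2.37^2) = 3.9340183
%GRR = GRR / tol * 100 = 3.9340183 / 44.7 * 100
%GRR = 8.8009

8.8009


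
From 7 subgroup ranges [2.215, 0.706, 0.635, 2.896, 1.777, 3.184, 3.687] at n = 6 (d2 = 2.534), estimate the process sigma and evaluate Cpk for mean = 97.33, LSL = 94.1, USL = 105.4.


R_bar = (2.215 + 0.706 + 0.635 + 2.896 + 1.777 + 3.184 + 3.687) / 7 = 2.1571429
sigma = R_bar / d2 = 2.1571429 / 2.534 = 0.85127976
Cp = (USL - LSL)/(6*sigma) = (105.4 - 94.1)/(6*0.85127976) = 2.2124
Cpu = (105.4 - 97.33)/(3*0.85127976) = 3.1599
Cpl = (97.33 - 94.1)/(3*0.85127976) = 1.2648
Cpk = min(Cpu, Cpl) = 1.2648

1.2648


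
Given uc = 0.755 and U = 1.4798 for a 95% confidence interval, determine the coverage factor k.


k = U / uc
k = 1.4798 / 0.755
k = 1.96

1.96


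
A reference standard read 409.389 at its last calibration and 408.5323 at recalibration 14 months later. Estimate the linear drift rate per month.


rate = (v2 - v1) / months
= (408.5323 - 409.389) / 14
= -0.8567 / 14
= -0.0612

-0.0612


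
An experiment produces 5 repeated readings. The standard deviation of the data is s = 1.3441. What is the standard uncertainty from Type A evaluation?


u_A = s / sqrt(n)
u_A = 1.3441 / sqrt(5)
u_A = 1.3441 / 2.236068
u_A = 0.6011

0.6011


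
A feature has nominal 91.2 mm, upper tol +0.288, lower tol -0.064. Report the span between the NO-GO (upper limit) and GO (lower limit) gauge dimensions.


GO = nominal - lower_tol (smallest hole = maximum material condition)
GO = 91.2 - 0.064 = 91.136
NO-GO = nominal + upper_tol (largest hole = least material condition)
NO-GO = 91.2 + 0.288 = 91.488
spread = NO-GO - GO = 91.488 - 91.136 = 0.3520

0.3520


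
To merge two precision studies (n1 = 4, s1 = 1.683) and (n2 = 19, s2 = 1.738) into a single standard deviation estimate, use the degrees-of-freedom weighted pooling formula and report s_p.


s_p = sqrt(((n1-1)*s1^2 + (n2-1)*s2^2) / (n1+n2-2))
numerator = (4-1)*1.683^2 + (19-1)*1.738^2 = 8.497467 + 54.371592 = 62.869059
denominator = 4 + 19 - 2 = 21
s_p^2 = 62.869059 / 21 = 2.9937647
s_p = sqrt(2.9937647) = 1.7302

1.7302


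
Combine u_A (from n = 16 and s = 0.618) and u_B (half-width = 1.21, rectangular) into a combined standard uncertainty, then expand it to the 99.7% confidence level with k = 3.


u_A = s / sqrt(n) = 0.618 / sqrt(16) = 0.1545
u_B = half_width / sqrt(3) = 1.21 / sqrt(3) = 0.69859383
uc = sqrt(u_A^2 + u_B^2) = sqrt(0.1545^2 + 0.69859383^2) = 0.71547438
U = k * uc = 3 * 0.71547438
U = 2.1464

2.1464


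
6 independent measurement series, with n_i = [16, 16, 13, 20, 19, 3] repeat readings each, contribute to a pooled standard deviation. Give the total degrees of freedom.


nu = sum_i (n_i - 1)
nu = ((16 - 1) + (16 - 1) + (13 - 1) + (20 - 1) + (19 - 1) + (3 - 1))
nu = 15 + 15 + 12 + 19 + 18 + 2
nu = 81

81


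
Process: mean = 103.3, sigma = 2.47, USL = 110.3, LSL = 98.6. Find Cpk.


Cpu = (USL - mean) / (3*sigma) = (110.3 - 103.3) / (3*2.47) = 0.9447
Cpl = (mean - LSL) / (3*sigma) = (103.3 - 98.6) / (3*2.47) = 0.6343
Cpk = min(Cpu, Cpl) = 0.6343

0.6343


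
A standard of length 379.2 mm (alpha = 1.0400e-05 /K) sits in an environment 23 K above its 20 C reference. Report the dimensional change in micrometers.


dL = L * alpha * dT
= 379.2 * 1.0400e-05 * 23
= 0.0907046 mm
dL_um = 0.0907046 * 1000 = 90.7046 um

90.7046


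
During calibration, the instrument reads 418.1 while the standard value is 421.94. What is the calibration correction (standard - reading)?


Correction = standard - reading
= 421.94 - 418.1
= 3.8400

3.8400


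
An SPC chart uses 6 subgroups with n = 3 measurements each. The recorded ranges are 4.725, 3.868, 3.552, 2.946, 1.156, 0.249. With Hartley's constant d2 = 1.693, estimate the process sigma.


R_bar = (4.725 + 3.868 + 3.552 + 2.946 + 1.156 + 0.249) / 6
R_bar = 16.496 / 6 = 2.7493333
sigma_hat = R_bar / d2 = 2.7493333 / 1.693 = 1.6239

1.6239


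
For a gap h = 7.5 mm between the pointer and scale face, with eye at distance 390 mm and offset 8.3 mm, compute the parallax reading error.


error = h * offset / d
= 7.5 * 8.3 / 390
= 0.1596

0.1596


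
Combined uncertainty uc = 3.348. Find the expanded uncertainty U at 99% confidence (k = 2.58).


U = k * uc
U = 2.58 * 3.348
U = 8.6378

8.6378


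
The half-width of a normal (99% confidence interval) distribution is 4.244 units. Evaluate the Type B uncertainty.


u_B = half_width / 2.576
u_B = 4.244 / 2.576
u_B = 1.6475

1.6475


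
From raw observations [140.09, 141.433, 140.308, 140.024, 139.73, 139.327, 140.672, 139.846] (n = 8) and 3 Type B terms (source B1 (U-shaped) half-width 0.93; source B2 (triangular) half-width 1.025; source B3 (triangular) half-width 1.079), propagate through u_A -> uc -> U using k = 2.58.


mean = (140.09 + 141.433 + 140.308 + 140.024 + 139.73 + 139.327 + 140.672 + 139.846) / 8 = 140.17875
s = sqrt(sum((x - mean)^2)/(n-1)) = 0.64393273
u_A = s / sqrt(n) = 0.64393273 / sqrt(8) = 0.2276646
u_B1 = 0.93 / sqrt(2) = 0.65760931
u_B2 = 1.025 / sqrt(6) = 0.4184545
u_B3 = 1.079 / sqrt(6) = 0.44049991
uc = sqrt(0.2276646^2 + 0.65760931^2 + 0.4184545^2 + 0.44049991^2) = 0.92381032
U = k * uc = 2.58 * 0.92381032
U = 2.3834

2.3834


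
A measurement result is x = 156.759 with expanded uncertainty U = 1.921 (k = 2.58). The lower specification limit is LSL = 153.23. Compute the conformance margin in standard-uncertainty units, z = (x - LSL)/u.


u = U / k = 1.921 / 2.58 = 0.74457364
margin = |LSL - x| = |153.23 - 156.759| = 3.529
z = margin / u = 3.529 / 0.74457364
z = 4.7396

4.7396


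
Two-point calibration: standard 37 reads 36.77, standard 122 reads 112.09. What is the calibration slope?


slope = (y2 - y1) / (x2 - x1)
= (112.09 - 36.77) / (122 - 37)
= 75.3200 / 85
= 0.8861

0.8861


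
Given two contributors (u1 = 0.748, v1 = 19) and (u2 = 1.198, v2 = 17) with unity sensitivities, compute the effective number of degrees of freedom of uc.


uc = sqrt(u1^2 + u2^2) = sqrt(0.748^2 + 1.198^2) = 1.4123413
v_eff = uc^4 / (u1^4/v1 + u2^4/v2)
= 1.4123413^4 / (0.748^4/19 + 1.198^4/17)
= 3.9788598 / 0.13764136
v_eff = 28.9074

28.9074


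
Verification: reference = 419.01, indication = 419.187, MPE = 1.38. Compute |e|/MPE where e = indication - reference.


e = indication - reference = 419.187 - 419.01 = 0.1770
|e| = 0.1770
ratio = |e| / MPE = 0.1770 / 1.38
ratio = 0.1283

0.1283


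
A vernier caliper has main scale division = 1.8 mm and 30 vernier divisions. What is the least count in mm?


LC = MSD / n_div
= 1.8 / 30
= 0.0600

0.0600


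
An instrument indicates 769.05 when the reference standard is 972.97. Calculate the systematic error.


Systematic error = measured - true
= 769.05 - 972.97
= -203.9200

-203.9200


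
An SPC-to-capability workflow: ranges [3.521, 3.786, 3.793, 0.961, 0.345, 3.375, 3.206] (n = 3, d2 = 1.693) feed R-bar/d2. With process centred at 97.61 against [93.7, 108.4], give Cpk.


R_bar = (3.521 + 3.786 + 3.793 + 0.961 + 0.345 + 3.375 + 3.206) / 7 = 2.7124286
sigma = R_bar / d2 = 2.7124286 / 1.693 = 1.6021433
Cp = (USL - LSL)/(6*sigma) = (108.4 - 93.7)/(6*1.6021433) = 1.5292
Cpu = (108.4 - 97.61)/(3*1.6021433) = 2.2449
Cpl = (97.61 - 93.7)/(3*1.6021433) = 0.8135
Cpk = min(Cpu, Cpl) = 0.8135

0.8135


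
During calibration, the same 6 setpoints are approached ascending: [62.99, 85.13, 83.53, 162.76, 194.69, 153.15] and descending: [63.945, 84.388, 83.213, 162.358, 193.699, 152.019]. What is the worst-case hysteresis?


|62.99 - 63.945| = 0.9550
|85.13 - 84.388| = 0.7420
|83.53 - 83.213| = 0.3170
|162.76 - 162.358| = 0.4020
|194.69 - 193.699| = 0.9910
|153.15 - 152.019| = 1.1310
hysteresis = max(diffs) = 1.1310

1.1310


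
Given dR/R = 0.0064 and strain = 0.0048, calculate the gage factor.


GF = (dR/R) / epsilon
= 0.0064 / 0.0048
= 1.3333

1.3333


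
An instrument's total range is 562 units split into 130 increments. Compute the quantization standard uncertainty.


resolution = range / divisions
resolution = 562 / 130 = 4.3230769
u_res = resolution / (2*sqrt(3))
u_res = 4.3230769 / 3.4641016
u_res = 1.2480

1.2480


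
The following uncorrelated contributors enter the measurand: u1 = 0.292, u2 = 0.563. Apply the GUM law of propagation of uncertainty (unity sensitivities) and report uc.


uc = sqrt(0.292^2 + 0.563^2)
uc = sqrt(0.402233)
uc = 0.6342

0.6342


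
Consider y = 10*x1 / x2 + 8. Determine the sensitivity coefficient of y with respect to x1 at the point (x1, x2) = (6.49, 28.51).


y = 10*x1 / x2 + 8
dy/dx1 = 10/x2
Evaluate at x2 = 28.51: c1 = 10 / 28.51
c1 = 0.3508

0.3508


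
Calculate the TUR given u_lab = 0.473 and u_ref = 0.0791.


TUR = u_lab / u_ref
= 0.473 / 0.0791
= 5.9798

5.9798


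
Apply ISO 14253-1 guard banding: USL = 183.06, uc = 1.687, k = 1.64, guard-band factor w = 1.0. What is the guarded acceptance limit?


U = k * uc = 1.64 * 1.687 = 2.76668
guard band g = w * U = 1.0 * 2.76668 = 2.76668
AL = USL - g = 183.06 - 2.76668
AL = 180.2933

180.2933


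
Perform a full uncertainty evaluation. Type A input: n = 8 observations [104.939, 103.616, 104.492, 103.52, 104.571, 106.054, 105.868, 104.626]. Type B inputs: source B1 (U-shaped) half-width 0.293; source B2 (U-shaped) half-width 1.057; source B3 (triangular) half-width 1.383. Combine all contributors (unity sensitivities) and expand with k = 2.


mean = (104.939 + 103.616 + 104.492 + 103.52 + 104.571 + 106.054 + 105.868 + 104.626) / 8 = 104.71075
s = sqrt(sum((x - mean)^2)/(n-1)) = 0.9170273
u_A = s / sqrt(n) = 0.9170273 / sqrt(8) = 0.32421811
u_B1 = 0.293 / sqrt(2) = 0.20718229
u_B2 = 1.057 / sqrt(2) = 0.74741187
u_B3 = 1.383 / sqrt(6) = 0.56460739
uc = sqrt(0.32421811^2 + 0.20718229^2 + 0.74741187^2 + 0.56460739^2) = 1.012644
U = k * uc = 2 * 1.012644
U = 2.0253

2.0253


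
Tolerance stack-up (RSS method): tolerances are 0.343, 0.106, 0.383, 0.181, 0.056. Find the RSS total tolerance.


RSS = sqrt(0.343^2 + 0.106^2 + 0.383^2 + 0.181^2 + 0.056^2)
= sqrt(0.311471)
= 0.5581

0.5581


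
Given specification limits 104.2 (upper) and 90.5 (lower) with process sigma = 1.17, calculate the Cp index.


Cp = (USL - LSL) / (6 * sigma)
= (104.2 - 90.5) / (6 * 1.17)
= 13.7000 / 7.0200
= 1.9516

1.9516


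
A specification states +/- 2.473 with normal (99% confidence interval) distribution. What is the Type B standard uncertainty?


u_B = half_width / 2.576
u_B = 2.473 / 2.576
u_B = 0.9600

0.9600


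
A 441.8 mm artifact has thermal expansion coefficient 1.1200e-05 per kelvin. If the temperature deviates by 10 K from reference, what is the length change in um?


dL = L * alpha * dT
= 441.8 * 1.1200e-05 * 10
= 0.0494816 mm
dL_um = 0.0494816 * 1000 = 49.4816 um

49.4816


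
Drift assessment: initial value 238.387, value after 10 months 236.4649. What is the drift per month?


rate = (v2 - v1) / months
= (236.4649 - 238.387) / 10
= -1.9221 / 10
= -0.1922

-0.1922


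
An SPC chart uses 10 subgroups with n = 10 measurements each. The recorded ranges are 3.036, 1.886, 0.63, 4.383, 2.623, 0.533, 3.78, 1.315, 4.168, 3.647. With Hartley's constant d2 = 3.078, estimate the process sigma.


R_bar = (3.036 + 1.886 + 0.63 + 4.383 + 2.623 + 0.533 + 3.78 + 1.315 + 4.168 + 3.647) / 10
R_bar = 26.001 / 10 = 2.6001
sigma_hat = R_bar / d2 = 2.6001 / 3.078 = 0.8447

0.8447


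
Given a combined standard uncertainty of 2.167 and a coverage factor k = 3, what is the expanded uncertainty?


U = k * uc
U = 3 * 2.167
U = 6.5010

6.5010


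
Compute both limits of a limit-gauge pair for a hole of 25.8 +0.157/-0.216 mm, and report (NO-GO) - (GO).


GO = nominal - lower_tol (smallest hole = maximum material condition)
GO = 25.8 - 0.216 = 25.584
NO-GO = nominal + upper_tol (largest hole = least material condition)
NO-GO = 25.8 + 0.157 = 25.957
spread = NO-GO - GO = 25.957 - 25.584 = 0.3730

0.3730


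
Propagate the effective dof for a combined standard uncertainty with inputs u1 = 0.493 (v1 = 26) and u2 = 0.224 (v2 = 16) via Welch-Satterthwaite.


uc = sqrt(u1^2 + u2^2) = sqrt(0.493^2 + 0.224^2) = 0.54150254
v_eff = uc^4 / (u1^4/v1 + u2^4/v2)
= 0.54150254^4 / (0.493^4/26 + 0.224^4/16)
= 0.085980901 / 0.0024293833
v_eff = 35.3921

35.3921


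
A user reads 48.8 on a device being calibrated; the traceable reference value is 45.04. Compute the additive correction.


Correction = standard - reading
= 45.04 - 48.8
= -3.7600

-3.7600


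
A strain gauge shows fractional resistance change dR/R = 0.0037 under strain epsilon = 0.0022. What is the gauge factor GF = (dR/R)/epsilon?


GF = (dR/R) / epsilon
= 0.0037 / 0.0022
= 1.6818

1.6818


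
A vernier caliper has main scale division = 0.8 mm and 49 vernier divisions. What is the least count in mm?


LC = MSD / n_div
= 0.8 / 49
= 0.0163

0.0163


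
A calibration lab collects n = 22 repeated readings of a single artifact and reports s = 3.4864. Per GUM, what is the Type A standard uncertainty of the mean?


u_A = s / sqrt(n)
u_A = 3.4864 / sqrt(22)
u_A = 3.4864 / 4.6904158
u_A = 0.7433

0.7433


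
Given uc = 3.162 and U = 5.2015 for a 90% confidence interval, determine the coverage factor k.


k = U / uc
k = 5.2015 / 3.162
k = 1.645

1.645


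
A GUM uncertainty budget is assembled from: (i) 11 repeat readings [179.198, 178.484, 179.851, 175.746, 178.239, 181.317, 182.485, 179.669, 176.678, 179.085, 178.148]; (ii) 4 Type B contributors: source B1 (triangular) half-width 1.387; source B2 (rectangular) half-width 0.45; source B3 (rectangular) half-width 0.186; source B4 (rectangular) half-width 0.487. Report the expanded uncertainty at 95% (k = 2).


mean = (179.198 + 178.484 + 179.851 + 175.746 + 178.239 + 181.317 + 182.485 + 179.669 + 176.678 + 179.085 + 178.148) / 11 = 178.9909091
s = sqrt(sum((x - mean)^2)/(n-1)) = 1.904796
u_A = s / sqrt(n) = 1.904796 / sqrt(11) = 0.5743176
u_B1 = 1.387 / sqrt(6) = 0.56624038
u_B2 = 0.45 / sqrt(3) = 0.25980762
u_B3 = 0.186 / sqrt(3) = 0.10738715
u_B4 = 0.487 / sqrt(3) = 0.28116958
uc = sqrt(0.5743176^2 + 0.56624038^2 + 0.25980762^2 + 0.10738715^2 + 0.28116958^2) = 0.89919809
U = k * uc = 2 * 0.89919809
U = 1.7984

1.7984


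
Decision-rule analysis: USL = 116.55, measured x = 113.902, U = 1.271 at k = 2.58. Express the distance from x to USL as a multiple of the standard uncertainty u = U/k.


u = U / k = 1.271 / 2.58 = 0.49263566
margin = |USL - x| = |116.55 - 113.902| = 2.648
z = margin / u = 2.648 / 0.49263566
z = 5.3752

5.3752


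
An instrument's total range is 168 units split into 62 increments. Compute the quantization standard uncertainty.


resolution = range / divisions
resolution = 168 / 62 = 2.7096774
u_res = resolution / (2*sqrt(3))
u_res = 2.7096774 / 3.4641016
u_res = 0.7822

0.7822


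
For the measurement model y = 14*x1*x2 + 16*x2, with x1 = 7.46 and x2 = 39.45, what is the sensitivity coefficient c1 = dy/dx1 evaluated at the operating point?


y = 14*x1*x2 + 16*x2
dy/dx1 = 14*x2
Evaluate at x2 = 39.45: c1 = 14 * 39.45
c1 = 552.3000

552.3000


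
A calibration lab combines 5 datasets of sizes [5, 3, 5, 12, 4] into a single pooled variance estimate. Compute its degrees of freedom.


nu = sum_i (n_i - 1)
nu = ((5 - 1) + (3 - 1) + (5 - 1) + (12 - 1) + (4 - 1))
nu = 4 + 2 + 4 + 11 + 3
nu = 24

24


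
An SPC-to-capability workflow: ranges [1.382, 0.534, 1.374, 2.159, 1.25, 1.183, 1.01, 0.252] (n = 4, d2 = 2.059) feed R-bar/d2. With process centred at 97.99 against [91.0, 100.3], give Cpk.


R_bar = (1.382 + 0.534 + 1.374 + 2.159 + 1.25 + 1.183 + 1.01 + 0.252) / 8 = 1.143
sigma = R_bar / d2 = 1.143 / 2.059 = 0.55512385
Cp = (USL - LSL)/(6*sigma) = (100.3 - 91.0)/(6*0.55512385) = 2.7922
Cpu = (100.3 - 97.99)/(3*0.55512385) = 1.3871
Cpl = (97.99 - 91.0)/(3*0.55512385) = 4.1973
Cpk = min(Cpu, Cpl) = 1.3871

1.3871


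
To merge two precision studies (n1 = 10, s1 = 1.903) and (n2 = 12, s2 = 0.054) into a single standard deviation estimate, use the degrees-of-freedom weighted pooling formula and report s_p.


s_p = sqrt(((n1-1)*s1^2 + (n2-1)*s2^2) / (n1+n2-2))
numerator = (10-1)*1.903^2 + (12-1)*0.054^2 = 32.592681 + 0.032076 = 32.624757
denominator = 10 + 12 - 2 = 20
s_p^2 = 32.624757 / 20 = 1.6312379
s_p = sqrt(1.6312379) = 1.2772

1.2772


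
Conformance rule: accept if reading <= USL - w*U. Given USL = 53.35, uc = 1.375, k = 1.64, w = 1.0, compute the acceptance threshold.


U = k * uc = 1.64 * 1.375 = 2.255
guard band g = w * U = 1.0 * 2.255 = 2.255
AL = USL - g = 53.35 - 2.255
AL = 51.0950

51.0950


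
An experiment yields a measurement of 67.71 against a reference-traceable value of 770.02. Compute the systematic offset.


Systematic error = measured - true
= 67.71 - 770.02
= -702.3100

-702.3100


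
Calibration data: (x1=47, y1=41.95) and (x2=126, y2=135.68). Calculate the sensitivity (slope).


slope = (y2 - y1) / (x2 - x1)
= (135.68 - 41.95) / (126 - 47)
= 93.7300 / 79
= 1.1865

1.1865


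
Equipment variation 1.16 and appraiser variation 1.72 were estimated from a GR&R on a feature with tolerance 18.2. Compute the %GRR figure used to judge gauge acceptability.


GRR = sqrt(EV^2 + AV^2) = sqrt(1.16^2 + 1.72^2) = 2.0746084
%GRR = GRR / tol * 100 = 2.0746084 / 18.2 * 100
%GRR = 11.3989

11.3989


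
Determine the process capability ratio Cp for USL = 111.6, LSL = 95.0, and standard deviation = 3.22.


Cp = (USL - LSL) / (6 * sigma)
= (111.6 - 95.0) / (6 * 3.22)
= 16.6000 / 19.3200
= 0.8592

0.8592
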